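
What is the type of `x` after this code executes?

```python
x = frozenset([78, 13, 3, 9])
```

frozenset() returns frozenset

frozenset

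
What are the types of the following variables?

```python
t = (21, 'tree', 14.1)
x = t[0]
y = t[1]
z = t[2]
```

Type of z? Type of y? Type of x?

tuple[2] is float; tuple[1] is str; tuple[0] is int

float, str, int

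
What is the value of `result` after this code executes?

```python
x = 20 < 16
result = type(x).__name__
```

x is bool; result = 'bool'

'bool'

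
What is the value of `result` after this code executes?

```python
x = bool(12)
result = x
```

x = True; result = True

True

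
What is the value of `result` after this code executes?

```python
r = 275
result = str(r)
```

r = 275; result = '275'

'275'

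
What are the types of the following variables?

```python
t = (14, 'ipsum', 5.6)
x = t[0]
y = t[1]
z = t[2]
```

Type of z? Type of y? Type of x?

tuple[2] is float; tuple[1] is str; tuple[0] is int

float, str, int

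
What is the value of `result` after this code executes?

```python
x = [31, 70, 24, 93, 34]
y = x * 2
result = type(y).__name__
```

x is list; y is list; result = 'list'

'list'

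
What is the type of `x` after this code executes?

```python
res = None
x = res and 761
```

'and' returns first falsy value (None)

NoneType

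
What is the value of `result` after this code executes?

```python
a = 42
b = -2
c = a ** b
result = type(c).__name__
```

a is int; b is int; c is float; result = 'float'

'float'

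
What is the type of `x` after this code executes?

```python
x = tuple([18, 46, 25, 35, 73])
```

tuple() constructor returns tuple

tuple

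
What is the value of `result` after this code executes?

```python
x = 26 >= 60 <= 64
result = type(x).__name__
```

x is bool; result = 'bool'

'bool'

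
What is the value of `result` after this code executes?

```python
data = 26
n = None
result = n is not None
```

data = 26; n = None; result = False

False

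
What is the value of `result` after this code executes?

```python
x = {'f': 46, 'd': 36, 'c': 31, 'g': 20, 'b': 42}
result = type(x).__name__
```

x is dict; result = 'dict'

'dict'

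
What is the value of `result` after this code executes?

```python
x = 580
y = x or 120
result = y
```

x = 580; y = 580; result = 580

580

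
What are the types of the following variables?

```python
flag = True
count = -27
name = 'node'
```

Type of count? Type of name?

count is assigned a bare integer (no decimal point), so it is an int; name is assigned a quoted string literal, so it is a str

int, str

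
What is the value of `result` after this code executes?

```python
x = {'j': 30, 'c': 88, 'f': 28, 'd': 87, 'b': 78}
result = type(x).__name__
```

x is dict; result = 'dict'

'dict'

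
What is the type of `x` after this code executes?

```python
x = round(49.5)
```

round() with no decimal places returns int

int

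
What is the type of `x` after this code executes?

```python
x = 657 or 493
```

'or' returns first truthy value (int)

int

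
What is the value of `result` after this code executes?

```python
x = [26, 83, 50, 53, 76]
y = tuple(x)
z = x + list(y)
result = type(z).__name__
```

x is list; y is tuple; z is list; result = 'list'

'list'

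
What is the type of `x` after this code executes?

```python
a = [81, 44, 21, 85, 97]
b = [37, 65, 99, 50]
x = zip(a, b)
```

zip() returns a zip object

zip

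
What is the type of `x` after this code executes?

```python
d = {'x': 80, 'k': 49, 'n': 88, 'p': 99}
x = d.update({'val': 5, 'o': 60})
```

dict.update() returns None

NoneType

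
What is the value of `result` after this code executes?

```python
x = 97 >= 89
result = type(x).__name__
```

x is bool; result = 'bool'

'bool'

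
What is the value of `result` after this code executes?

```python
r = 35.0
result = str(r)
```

r = 35.0; result = '35.0'

'35.0'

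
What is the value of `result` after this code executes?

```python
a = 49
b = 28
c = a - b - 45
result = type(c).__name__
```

a is int; b is int; c is int; result = 'int'

'int'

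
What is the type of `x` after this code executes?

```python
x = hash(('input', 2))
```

hash() returns int

int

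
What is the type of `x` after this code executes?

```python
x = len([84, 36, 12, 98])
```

len() always returns int

int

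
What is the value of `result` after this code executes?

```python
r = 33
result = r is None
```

r = 33; result = False

False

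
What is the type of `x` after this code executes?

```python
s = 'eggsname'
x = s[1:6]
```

Slicing a str returns str

str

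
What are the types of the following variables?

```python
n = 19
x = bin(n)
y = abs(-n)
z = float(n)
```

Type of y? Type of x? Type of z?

abs() of int returns int; bin() returns str; float() returns float

int, str, float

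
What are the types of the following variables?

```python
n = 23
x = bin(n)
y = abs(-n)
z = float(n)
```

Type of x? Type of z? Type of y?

bin() returns str; float() returns float; abs() of int returns int

str, float, int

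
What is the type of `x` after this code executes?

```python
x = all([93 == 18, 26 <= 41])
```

all() returns bool

bool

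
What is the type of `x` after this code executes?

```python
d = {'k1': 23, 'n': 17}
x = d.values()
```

.values() returns dict_values view

dict_values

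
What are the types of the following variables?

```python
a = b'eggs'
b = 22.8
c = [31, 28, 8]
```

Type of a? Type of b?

a is assigned a bytes literal (b'...' prefix); b is assigned a number with a decimal point, so it is a float

bytes, float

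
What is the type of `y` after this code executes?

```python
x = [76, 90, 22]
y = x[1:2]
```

Slicing a list returns a list

list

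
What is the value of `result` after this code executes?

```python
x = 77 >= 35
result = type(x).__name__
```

x is bool; result = 'bool'

'bool'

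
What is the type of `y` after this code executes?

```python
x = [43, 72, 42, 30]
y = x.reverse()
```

list.reverse() returns None

NoneType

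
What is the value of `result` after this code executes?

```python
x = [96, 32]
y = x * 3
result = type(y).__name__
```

x is list; y is list; result = 'list'

'list'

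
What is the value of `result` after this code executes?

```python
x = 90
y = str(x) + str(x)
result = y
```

x = 90; y = '9090'; result = '9090'

'9090'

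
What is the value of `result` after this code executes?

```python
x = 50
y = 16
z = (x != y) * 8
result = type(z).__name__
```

x is int; y is int; z is int; result = 'int'

'int'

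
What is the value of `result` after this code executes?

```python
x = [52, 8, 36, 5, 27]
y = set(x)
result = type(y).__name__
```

x is list; y is set; result = 'set'

'set'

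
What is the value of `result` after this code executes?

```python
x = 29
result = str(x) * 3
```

x = 29; result = '292929'

'292929'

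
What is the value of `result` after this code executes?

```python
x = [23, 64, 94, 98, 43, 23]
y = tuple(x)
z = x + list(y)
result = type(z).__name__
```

x is list; y is tuple; z is list; result = 'list'

'list'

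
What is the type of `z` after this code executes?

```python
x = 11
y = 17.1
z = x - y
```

int - float = float

float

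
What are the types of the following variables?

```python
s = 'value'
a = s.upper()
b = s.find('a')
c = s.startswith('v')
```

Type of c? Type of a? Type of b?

startswith() returns bool; upper() returns str; find() returns int

bool, str, int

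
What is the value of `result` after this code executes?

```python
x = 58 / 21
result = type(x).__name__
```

x is float; result = 'float'

'float'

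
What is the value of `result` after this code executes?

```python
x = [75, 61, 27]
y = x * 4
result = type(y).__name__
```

x is list; y is list; result = 'list'

'list'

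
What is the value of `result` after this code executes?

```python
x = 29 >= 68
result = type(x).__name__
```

x is bool; result = 'bool'

'bool'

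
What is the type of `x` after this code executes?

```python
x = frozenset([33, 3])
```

frozenset() returns frozenset

frozenset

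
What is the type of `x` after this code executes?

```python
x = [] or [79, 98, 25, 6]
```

'or' returns first truthy value (list)

list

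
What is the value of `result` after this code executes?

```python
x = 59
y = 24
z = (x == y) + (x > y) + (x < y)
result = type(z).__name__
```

x is int; y is int; z is int; result = 'int'

'int'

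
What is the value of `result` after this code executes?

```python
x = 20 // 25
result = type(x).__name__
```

x is int; result = 'int'

'int'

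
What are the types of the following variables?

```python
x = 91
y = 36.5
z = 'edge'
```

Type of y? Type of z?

y is assigned a number with a decimal point, so it is a float; z is assigned a quoted string literal, so it is a str

float, str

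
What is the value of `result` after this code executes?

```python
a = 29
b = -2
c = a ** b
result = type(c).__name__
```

a is int; b is int; c is float; result = 'float'

'float'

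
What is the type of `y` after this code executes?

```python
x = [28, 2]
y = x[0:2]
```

Slicing a list returns a list

list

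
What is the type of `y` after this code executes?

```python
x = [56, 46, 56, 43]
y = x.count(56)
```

list.count() returns int

int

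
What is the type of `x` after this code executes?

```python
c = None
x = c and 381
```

'and' returns first falsy value (None)

NoneType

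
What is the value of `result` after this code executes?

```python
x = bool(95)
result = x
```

x = True; result = True

True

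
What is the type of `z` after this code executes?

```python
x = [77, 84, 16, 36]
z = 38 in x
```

'in' operator returns bool

bool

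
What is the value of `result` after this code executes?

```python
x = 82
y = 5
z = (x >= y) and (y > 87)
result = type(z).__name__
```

x is int; y is int; z is bool; result = 'bool'

'bool'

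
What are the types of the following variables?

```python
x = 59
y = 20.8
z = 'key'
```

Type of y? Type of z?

y is assigned a number with a decimal point, so it is a float; z is assigned a quoted string literal, so it is a str

float, str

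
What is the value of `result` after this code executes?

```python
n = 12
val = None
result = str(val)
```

n = 12; val = None; result = 'None'

'None'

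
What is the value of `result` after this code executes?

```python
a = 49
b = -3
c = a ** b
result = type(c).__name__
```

a is int; b is int; c is float; result = 'float'

'float'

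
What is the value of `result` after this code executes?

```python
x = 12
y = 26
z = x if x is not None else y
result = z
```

x = 12; y = 26; z = 12; result = 12

12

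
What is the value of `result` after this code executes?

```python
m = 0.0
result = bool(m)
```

m = 0.0; result = False

False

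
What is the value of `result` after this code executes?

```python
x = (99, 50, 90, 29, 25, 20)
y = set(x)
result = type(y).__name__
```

x is tuple; y is set; result = 'set'

'set'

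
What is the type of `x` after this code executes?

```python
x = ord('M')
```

ord() returns int (code point)

int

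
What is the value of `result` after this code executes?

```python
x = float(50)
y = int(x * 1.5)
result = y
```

x = 50.0; y = 75; result = 75

75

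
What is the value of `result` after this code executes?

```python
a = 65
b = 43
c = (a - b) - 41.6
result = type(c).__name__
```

a is int; b is int; c is float; result = 'float'

'float'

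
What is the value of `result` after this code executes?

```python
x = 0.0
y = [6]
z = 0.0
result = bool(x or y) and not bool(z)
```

x = 0.0; y = [6]; z = 0.0; result = True

True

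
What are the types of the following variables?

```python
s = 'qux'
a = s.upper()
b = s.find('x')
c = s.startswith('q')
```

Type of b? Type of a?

find() returns int; upper() returns str

int, str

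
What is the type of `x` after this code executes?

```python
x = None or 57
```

'or' with None returns the other truthy value

int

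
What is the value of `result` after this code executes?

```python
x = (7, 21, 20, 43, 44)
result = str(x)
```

x = (7, 21, 20, 43, 44); result = '(7, 21, 20, 43, 44)'

'(7, 21, 20, 43, 44)'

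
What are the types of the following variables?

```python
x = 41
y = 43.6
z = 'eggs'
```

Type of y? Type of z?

y is assigned a number with a decimal point, so it is a float; z is assigned a quoted string literal, so it is a str

float, str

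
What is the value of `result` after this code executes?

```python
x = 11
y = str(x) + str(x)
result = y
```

x = 11; y = '1111'; result = '1111'

'1111'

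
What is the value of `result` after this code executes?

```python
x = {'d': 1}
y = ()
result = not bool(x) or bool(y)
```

x = {'d': 1}; y = (); result = False

False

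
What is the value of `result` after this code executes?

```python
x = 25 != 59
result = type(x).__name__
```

x is bool; result = 'bool'

'bool'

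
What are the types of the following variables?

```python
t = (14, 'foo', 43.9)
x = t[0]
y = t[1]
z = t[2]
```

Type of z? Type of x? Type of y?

tuple[2] is float; tuple[0] is int; tuple[1] is str

float, int, str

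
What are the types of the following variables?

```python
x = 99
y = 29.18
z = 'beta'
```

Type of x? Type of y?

x is assigned a bare integer (no decimal point), so it is an int; y is assigned a number with a decimal point, so it is a float

int, float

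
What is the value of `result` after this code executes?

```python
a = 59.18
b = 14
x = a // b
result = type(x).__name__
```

a is float; b is int; x is float; result = 'float'

'float'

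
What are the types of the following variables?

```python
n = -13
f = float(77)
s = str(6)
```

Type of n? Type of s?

n is assigned a bare integer (no decimal point), so it is an int; s is assigned the result of calling str(), which returns a str

int, str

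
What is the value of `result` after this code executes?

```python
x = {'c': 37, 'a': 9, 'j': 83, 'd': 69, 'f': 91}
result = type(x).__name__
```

x is dict; result = 'dict'

'dict'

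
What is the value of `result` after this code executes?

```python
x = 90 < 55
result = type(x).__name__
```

x is bool; result = 'bool'

'bool'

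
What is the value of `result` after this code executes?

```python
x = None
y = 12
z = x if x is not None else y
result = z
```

x = None; y = 12; z = 12; result = 12

12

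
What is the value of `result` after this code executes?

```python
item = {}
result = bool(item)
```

item = {}; result = False

False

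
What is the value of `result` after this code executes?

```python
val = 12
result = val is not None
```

val = 12; result = True

True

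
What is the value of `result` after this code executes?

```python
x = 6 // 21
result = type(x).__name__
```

x is int; result = 'int'

'int'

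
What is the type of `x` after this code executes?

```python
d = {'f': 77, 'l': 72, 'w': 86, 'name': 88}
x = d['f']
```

Accessing dict[str, int] with str key returns int

int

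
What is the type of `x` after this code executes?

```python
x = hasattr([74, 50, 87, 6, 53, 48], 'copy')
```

hasattr() returns bool

bool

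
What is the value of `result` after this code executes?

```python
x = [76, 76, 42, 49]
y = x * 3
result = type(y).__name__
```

x is list; y is list; result = 'list'

'list'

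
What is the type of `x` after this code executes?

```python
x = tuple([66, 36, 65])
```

tuple() constructor returns tuple

tuple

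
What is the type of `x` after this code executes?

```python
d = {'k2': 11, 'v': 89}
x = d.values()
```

.values() returns dict_values view

dict_values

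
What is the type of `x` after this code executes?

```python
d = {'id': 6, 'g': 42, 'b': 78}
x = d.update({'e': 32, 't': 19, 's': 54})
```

dict.update() returns None

NoneType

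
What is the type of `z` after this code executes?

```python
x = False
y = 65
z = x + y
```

bool + int = int (bool is subclass of int)

int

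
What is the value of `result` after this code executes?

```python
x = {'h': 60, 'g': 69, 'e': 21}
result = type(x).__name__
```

x is dict; result = 'dict'

'dict'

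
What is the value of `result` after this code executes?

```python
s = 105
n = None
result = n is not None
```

s = 105; n = None; result = False

False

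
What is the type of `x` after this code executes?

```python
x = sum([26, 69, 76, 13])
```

sum() of ints returns int

int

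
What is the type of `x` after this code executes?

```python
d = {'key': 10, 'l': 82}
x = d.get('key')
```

dict.get() returns value type when found

int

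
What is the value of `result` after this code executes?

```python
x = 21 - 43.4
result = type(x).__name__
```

x is float; result = 'float'

'float'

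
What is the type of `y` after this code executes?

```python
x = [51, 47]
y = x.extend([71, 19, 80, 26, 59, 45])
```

list.extend() returns None

NoneType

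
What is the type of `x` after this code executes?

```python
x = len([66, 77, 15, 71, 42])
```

len() always returns int

int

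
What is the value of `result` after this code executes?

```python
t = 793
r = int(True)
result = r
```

t = 793; r = 1; result = 1

1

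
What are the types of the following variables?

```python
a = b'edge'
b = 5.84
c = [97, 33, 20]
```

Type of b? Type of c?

b is assigned a number with a decimal point, so it is a float; c is assigned a list literal (square brackets)

float, list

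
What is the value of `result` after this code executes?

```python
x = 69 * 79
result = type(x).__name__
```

x is int; result = 'int'

'int'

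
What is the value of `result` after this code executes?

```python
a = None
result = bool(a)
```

a = None; result = False

False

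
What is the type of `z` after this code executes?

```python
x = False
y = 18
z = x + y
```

bool + int = int (bool is subclass of int)

int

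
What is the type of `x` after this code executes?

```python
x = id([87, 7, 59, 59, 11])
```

id() returns int

int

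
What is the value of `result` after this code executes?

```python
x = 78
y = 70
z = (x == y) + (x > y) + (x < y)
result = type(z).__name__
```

x is int; y is int; z is int; result = 'int'

'int'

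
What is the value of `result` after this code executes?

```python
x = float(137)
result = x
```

x = 137.0; result = 137.0

137.0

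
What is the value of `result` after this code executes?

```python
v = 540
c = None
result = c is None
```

v = 540; c = None; result = True

True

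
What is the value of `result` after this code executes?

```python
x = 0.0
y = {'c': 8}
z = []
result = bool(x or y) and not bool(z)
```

x = 0.0; y = {'c': 8}; z = []; result = True

True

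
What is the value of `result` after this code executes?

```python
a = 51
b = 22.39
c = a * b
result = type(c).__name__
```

a is int; b is float; c is float; result = 'float'

'float'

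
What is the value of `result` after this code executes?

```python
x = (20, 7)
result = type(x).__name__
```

x is tuple; result = 'tuple'

'tuple'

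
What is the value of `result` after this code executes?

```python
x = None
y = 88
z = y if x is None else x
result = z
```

x = None; y = 88; z = 88; result = 88

88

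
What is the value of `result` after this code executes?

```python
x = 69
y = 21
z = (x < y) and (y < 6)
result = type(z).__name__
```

x is int; y is int; z is bool; result = 'bool'

'bool'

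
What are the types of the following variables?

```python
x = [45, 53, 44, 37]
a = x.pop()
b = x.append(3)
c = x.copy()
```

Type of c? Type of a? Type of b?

copy() returns list; pop() returns element; append() returns None

list, int, NoneType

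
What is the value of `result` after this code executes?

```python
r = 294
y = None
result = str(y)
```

r = 294; y = None; result = 'None'

'None'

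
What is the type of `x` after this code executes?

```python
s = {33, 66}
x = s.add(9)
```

set.add() returns None (mutates in place)

NoneType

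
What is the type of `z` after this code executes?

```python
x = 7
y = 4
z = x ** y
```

positive int ** positive int = int

int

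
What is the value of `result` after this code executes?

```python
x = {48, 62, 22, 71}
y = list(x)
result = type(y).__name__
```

x is set; y is list; result = 'list'

'list'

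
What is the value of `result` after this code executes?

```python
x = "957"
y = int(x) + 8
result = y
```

x = '957'; y = 965; result = 965

965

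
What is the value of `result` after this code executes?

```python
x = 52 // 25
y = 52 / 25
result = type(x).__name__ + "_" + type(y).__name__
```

x is int; y is float; result = 'int_float'

'int_float'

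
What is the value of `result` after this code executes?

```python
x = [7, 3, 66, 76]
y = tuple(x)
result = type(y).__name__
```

x is list; y is tuple; result = 'tuple'

'tuple'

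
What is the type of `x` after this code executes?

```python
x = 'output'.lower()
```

str.lower() returns str

str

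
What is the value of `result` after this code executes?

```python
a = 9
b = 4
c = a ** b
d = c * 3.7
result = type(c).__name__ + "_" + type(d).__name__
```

a is int; b is int; c is int; d is float; result = 'int_float'

'int_float'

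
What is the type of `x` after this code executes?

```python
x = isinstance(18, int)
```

isinstance() returns bool

bool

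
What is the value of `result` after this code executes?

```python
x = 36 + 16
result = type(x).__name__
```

x is int; result = 'int'

'int'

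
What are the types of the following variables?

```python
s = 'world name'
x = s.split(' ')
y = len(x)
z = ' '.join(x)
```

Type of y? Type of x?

len() returns int; str.split() returns list

int, list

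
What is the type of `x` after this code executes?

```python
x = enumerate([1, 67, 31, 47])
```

enumerate() returns an enumerate object

enumerate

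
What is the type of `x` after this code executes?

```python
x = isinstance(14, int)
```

isinstance() returns bool

bool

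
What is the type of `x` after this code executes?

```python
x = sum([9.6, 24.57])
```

sum() of floats returns float

float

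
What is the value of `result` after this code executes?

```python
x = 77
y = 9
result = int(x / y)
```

x = 77; y = 9; result = 8

8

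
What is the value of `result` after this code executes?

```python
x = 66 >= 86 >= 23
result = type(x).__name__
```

x is bool; result = 'bool'

'bool'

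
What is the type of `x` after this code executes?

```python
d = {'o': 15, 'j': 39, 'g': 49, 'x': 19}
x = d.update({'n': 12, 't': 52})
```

dict.update() returns None

NoneType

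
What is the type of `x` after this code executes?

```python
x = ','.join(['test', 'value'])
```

str.join() returns str

str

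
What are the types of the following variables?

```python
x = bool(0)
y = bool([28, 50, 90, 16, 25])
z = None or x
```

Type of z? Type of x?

None or bool returns the bool; bool() returns bool

bool, bool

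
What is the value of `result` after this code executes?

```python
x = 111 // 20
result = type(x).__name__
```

x is int; result = 'int'

'int'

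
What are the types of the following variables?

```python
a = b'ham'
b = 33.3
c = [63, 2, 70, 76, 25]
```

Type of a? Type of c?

a is assigned a bytes literal (b'...' prefix); c is assigned a list literal (square brackets)

bytes, list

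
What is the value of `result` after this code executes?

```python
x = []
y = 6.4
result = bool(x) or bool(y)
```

x = []; y = 6.4; result = True

True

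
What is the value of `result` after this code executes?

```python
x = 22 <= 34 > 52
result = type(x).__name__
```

x is bool; result = 'bool'

'bool'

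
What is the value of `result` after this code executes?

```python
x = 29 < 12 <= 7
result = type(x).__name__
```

x is bool; result = 'bool'

'bool'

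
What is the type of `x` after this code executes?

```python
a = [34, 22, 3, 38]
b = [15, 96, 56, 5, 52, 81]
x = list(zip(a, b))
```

list(zip()) returns a list of tuples

list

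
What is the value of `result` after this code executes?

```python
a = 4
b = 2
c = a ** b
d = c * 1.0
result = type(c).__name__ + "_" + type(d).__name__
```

a is int; b is int; c is int; d is float; result = 'int_float'

'int_float'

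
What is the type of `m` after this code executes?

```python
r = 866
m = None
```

None has type NoneType

NoneType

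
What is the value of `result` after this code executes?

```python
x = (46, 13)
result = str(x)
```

x = (46, 13); result = '(46, 13)'

'(46, 13)'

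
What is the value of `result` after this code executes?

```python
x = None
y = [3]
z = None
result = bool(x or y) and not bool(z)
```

x = None; y = [3]; z = None; result = True

True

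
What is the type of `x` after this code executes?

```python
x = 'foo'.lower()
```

str.lower() returns str

str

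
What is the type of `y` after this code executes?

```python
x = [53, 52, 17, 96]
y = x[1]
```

Indexing list[int] returns int

int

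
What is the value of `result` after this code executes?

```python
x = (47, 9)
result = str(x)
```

x = (47, 9); result = '(47, 9)'

'(47, 9)'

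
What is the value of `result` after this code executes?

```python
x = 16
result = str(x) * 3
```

x = 16; result = '161616'

'161616'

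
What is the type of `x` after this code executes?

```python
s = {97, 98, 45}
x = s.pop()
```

Popping from set[int] returns int

int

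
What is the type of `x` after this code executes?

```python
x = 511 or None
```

'or' returns first truthy value

int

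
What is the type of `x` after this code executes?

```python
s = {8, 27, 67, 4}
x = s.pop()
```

Popping from set[int] returns int

int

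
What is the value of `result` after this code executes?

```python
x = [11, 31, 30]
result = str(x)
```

x = [11, 31, 30]; result = '[11, 31, 30]'

'[11, 31, 30]'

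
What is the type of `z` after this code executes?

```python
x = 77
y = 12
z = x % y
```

int % int = int

int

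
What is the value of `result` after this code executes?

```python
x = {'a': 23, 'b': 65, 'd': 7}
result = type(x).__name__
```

x is dict; result = 'dict'

'dict'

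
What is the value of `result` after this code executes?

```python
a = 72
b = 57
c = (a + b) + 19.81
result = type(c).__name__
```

a is int; b is int; c is float; result = 'float'

'float'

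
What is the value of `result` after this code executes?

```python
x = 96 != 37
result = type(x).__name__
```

x is bool; result = 'bool'

'bool'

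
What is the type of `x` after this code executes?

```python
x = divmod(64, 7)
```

divmod() returns tuple of (quotient, remainder)

tuple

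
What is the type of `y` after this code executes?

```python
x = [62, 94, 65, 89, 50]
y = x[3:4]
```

Slicing a list returns a list

list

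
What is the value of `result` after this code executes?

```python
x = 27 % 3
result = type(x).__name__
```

x is int; result = 'int'

'int'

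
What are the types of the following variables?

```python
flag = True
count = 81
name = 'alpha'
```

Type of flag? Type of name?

flag is assigned the constant True, which has type bool; name is assigned a quoted string literal, so it is a str

bool, str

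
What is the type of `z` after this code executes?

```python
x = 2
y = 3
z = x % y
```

int % int = int

int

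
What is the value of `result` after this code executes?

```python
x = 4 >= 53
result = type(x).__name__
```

x is bool; result = 'bool'

'bool'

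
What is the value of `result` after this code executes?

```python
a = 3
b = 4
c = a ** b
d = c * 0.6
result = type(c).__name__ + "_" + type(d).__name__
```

a is int; b is int; c is int; d is float; result = 'int_float'

'int_float'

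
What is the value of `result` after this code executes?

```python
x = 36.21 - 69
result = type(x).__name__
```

x is float; result = 'float'

'float'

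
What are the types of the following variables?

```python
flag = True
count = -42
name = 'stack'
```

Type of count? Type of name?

count is assigned a bare integer (no decimal point), so it is an int; name is assigned a quoted string literal, so it is a str

int, str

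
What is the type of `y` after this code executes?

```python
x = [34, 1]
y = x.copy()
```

list.copy() returns list

list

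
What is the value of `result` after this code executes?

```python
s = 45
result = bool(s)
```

s = 45; result = True

True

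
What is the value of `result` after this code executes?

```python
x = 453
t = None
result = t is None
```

x = 453; t = None; result = True

True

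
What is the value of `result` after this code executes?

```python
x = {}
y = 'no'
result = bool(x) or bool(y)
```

x = {}; y = 'no'; result = True

True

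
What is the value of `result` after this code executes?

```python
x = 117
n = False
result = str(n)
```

x = 117; n = False; result = 'False'

'False'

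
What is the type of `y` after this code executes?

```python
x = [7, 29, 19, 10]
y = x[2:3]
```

Slicing a list returns a list

list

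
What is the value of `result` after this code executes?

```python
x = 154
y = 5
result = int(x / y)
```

x = 154; y = 5; result = 30

30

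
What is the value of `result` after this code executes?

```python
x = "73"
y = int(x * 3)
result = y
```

x = '73'; y = 737373; result = 737373

737373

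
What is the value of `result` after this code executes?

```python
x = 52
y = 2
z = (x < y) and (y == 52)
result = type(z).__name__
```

x is int; y is int; z is bool; result = 'bool'

'bool'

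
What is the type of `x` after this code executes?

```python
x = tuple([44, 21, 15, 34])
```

tuple() constructor returns tuple

tuple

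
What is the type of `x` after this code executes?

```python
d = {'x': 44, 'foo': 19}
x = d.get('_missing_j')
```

dict.get() returns None when key not found

NoneType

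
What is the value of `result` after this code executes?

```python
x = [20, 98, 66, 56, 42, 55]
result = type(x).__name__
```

x is list; result = 'list'

'list'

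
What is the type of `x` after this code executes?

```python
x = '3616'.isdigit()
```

str.isdigit() returns bool

bool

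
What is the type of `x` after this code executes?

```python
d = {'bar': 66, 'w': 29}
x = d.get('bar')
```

dict.get() returns value type when found

int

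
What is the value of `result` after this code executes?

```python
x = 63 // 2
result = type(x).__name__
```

x is int; result = 'int'

'int'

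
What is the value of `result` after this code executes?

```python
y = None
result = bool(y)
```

y = None; result = False

False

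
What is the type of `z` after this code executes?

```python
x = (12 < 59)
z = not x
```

'not' returns bool

bool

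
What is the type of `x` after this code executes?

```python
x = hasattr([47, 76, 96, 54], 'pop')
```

hasattr() returns bool

bool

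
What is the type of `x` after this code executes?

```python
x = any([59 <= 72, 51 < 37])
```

any() returns bool

bool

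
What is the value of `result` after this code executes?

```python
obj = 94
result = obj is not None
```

obj = 94; result = True

True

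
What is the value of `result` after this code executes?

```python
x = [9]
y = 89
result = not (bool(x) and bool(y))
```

x = [9]; y = 89; result = False

False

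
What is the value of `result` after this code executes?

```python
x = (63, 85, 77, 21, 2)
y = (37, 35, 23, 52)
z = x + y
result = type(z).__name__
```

x is tuple; y is tuple; z is tuple; result = 'tuple'

'tuple'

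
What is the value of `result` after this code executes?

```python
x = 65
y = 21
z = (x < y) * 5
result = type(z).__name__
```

x is int; y is int; z is int; result = 'int'

'int'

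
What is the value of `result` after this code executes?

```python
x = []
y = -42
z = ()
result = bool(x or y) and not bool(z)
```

x = []; y = -42; z = (); result = True

True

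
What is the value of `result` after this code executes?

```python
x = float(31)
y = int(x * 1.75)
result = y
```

x = 31.0; y = 54; result = 54

54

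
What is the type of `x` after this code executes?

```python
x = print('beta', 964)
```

print() returns None

NoneType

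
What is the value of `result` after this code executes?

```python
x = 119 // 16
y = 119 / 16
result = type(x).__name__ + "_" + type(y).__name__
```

x is int; y is float; result = 'int_float'

'int_float'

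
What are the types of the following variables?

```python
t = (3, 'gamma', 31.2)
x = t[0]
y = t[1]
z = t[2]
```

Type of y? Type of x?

tuple[1] is str; tuple[0] is int

str, int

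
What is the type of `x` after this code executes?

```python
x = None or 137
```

'or' with None returns the other truthy value

int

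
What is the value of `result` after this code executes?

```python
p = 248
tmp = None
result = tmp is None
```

p = 248; tmp = None; result = True

True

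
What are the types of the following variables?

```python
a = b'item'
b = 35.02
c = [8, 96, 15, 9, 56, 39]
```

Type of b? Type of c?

b is assigned a number with a decimal point, so it is a float; c is assigned a list literal (square brackets)

float, list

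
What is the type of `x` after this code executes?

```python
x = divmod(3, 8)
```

divmod() returns tuple of (quotient, remainder)

tuple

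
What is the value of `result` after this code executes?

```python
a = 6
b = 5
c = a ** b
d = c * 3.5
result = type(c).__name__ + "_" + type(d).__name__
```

a is int; b is int; c is int; d is float; result = 'int_float'

'int_float'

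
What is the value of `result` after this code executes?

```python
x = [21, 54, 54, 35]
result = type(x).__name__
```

x is list; result = 'list'

'list'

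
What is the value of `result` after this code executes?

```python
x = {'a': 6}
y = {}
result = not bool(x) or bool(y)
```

x = {'a': 6}; y = {}; result = False

False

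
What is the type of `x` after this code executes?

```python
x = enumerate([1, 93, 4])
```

enumerate() returns an enumerate object

enumerate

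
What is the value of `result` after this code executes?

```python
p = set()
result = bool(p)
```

p = set(); result = False

False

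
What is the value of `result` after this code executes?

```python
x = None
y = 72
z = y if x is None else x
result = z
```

x = None; y = 72; z = 72; result = 72

72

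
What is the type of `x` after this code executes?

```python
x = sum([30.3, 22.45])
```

sum() of floats returns float

float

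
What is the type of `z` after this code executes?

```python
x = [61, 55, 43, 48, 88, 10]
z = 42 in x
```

'in' operator returns bool

bool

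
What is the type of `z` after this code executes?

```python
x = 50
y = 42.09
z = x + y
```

int + float = float

float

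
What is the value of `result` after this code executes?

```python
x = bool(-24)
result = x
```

x = True; result = True

True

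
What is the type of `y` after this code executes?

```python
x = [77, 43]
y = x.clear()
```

list.clear() returns None

NoneType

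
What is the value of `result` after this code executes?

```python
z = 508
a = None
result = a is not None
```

z = 508; a = None; result = False

False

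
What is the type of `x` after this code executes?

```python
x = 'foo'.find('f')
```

str.find() returns int index

int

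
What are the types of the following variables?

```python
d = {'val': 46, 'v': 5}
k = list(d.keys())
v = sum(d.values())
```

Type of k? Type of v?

list() converts to list; sum of ints is int

list, int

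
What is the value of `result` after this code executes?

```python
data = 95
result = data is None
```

data = 95; result = False

False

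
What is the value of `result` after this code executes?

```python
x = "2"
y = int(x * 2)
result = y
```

x = '2'; y = 22; result = 22

22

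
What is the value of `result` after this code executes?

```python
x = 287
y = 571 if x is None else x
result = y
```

x = 287; y = 287; result = 287

287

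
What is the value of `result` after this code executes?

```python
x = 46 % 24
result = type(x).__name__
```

x is int; result = 'int'

'int'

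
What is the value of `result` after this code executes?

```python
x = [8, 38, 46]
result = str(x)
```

x = [8, 38, 46]; result = '[8, 38, 46]'

'[8, 38, 46]'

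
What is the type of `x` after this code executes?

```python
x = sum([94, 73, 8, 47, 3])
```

sum() of ints returns int

int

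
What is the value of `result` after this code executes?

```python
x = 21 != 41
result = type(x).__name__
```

x is bool; result = 'bool'

'bool'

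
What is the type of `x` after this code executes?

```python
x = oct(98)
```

oct() returns str representation

str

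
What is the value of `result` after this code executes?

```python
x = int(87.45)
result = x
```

x = 87; result = 87

87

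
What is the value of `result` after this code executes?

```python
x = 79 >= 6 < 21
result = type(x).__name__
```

x is bool; result = 'bool'

'bool'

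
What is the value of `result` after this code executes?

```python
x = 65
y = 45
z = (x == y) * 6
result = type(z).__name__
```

x is int; y is int; z is int; result = 'int'

'int'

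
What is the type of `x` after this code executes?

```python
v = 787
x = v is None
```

'is' comparison returns bool

bool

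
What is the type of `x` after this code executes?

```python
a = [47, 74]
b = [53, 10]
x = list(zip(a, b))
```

list(zip()) returns a list of tuples

list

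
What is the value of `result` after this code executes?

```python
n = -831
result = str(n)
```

n = -831; result = '-831'

'-831'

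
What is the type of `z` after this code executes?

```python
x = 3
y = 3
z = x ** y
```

positive int ** positive int = int

int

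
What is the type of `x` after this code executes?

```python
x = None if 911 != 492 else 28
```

911 != 492 is True, so the if branch is taken

NoneType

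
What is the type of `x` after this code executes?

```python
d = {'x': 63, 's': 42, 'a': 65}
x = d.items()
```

dict.items() returns dict_items view

dict_items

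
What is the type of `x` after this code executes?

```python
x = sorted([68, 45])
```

sorted() always returns list

list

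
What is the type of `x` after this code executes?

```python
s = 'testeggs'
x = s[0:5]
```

Slicing a str returns str

str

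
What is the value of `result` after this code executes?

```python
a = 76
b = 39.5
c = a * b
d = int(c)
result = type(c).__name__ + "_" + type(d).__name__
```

a is int; b is float; c is float; d is int; result = 'float_int'

'float_int'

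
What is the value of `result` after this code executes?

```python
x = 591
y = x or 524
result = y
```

x = 591; y = 591; result = 591

591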